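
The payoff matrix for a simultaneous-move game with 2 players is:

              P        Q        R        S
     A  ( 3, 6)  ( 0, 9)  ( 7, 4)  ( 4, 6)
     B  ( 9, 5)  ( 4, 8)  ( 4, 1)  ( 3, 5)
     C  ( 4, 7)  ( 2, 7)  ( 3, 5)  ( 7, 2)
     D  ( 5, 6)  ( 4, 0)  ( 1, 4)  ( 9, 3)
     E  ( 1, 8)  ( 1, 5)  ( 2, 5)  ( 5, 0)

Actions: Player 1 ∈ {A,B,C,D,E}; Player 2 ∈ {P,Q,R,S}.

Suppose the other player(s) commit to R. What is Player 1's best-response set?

argmax u_1 = {A}

u_1(A vs R) = 7
u_1(B vs R) = 4
u_1(C vs R) = 3
u_1(D vs R) = 1
u_1(E vs R) = 2
max payoff 7 at {A}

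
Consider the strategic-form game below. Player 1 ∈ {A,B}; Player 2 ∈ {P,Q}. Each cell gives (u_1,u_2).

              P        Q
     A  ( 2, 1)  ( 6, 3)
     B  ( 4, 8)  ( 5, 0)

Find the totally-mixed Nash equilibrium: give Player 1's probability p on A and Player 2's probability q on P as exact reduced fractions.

P1 mixes 4/5 on A; P2 mixes 1/3 on P

P1 indiff ⇒ q·2+(1-q)·6 = q·4+(1-q)·5 ⇒ q(-2) = (1-q)(-1) ⇒ q = 1/3
P2 indiff ⇒ p·1+(1-p)·8 = p·3+(1-p)·0 ⇒ p(-2) = (1-p)(-8) ⇒ p = 4/5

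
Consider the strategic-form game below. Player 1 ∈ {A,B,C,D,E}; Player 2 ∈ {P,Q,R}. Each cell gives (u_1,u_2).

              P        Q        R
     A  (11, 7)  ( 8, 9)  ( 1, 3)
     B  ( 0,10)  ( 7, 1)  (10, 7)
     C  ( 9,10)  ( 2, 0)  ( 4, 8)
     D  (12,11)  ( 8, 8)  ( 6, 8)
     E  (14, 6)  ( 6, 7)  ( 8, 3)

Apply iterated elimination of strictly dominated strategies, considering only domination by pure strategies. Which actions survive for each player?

Survivors P1:{A,D,E} P2:{P,Q}

P1 drop C (D beats it: P:12>9 Q:8>2 R:6>4)
P2 drop R (P beats it: A:7>3 B:10>7 D:11>8 E:6>3)
P1 drop B (A beats it: P:11>0 Q:8>7)
P1→{A,D,E} P2→{P,Q}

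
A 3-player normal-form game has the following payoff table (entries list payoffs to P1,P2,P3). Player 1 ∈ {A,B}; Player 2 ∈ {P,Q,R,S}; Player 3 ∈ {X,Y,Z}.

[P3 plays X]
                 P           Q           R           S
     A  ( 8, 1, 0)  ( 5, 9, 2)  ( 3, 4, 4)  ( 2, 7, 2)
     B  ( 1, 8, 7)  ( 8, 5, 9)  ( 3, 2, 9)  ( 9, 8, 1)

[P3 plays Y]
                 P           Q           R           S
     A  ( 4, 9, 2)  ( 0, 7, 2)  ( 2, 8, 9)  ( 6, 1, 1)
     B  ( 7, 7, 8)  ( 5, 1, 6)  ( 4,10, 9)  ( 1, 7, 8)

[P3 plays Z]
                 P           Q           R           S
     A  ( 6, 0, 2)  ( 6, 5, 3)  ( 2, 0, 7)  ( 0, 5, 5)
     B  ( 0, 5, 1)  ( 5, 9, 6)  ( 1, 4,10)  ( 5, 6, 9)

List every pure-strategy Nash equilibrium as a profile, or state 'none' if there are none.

PSNE = {(A,Q,Z)}

(A,P,X): not NE [P2→Q gives 9>1; P3→Z gives 2>0]
(A,P,Y): not NE [P1→B gives 7>4]
(A,P,Z): not NE [P2→S gives 5>0]
(A,Q,X): not NE [P1→B gives 8>5; P3→Z gives 3>2]
(A,Q,Y): not NE [P1→B gives 5>0; P2→P gives 9>7; P3→Z gives 3>2]
(A,Q,Z): NE
(A,R,X): not NE [P2→Q gives 9>4; P3→Y gives 9>4]
(A,R,Y): not NE [P1→B gives 4>2; P2→P gives 9>8]
(A,R,Z): not NE [P2→S gives 5>0; P3→Y gives 9>7]
(A,S,X): not NE [P1→B gives 9>2; P2→Q gives 9>7; P3→Z gives 5>2]
(A,S,Y): not NE [P2→P gives 9>1; P3→Z gives 5>1]
(A,S,Z): not NE [P1→B gives 5>0]
(B,P,X): not NE [P1→A gives 8>1; P3→Y gives 8>7]
(B,P,Y): not NE [P2→R gives 10>7]
(B,P,Z): not NE [P1→A gives 6>0; P2→Q gives 9>5; P3→Y gives 8>1]
(B,Q,X): not NE [P2→S gives 8>5]
(B,Q,Y): not NE [P2→R gives 10>1; P3→X gives 9>6]
(B,Q,Z): not NE [P1→A gives 6>5; P3→X gives 9>6]
(B,R,X): not NE [P2→S gives 8>2; P3→Z gives 10>9]
(B,R,Y): not NE [P3→Z gives 10>9]
(B,R,Z): not NE [P1→A gives 2>1; P2→Q gives 9>4]
(B,S,X): not NE [P3→Z gives 9>1]
(B,S,Y): not NE [P1→A gives 6>1; P2→R gives 10>7; P3→Z gives 9>8]
(B,S,Z): not NE [P2→Q gives 9>6]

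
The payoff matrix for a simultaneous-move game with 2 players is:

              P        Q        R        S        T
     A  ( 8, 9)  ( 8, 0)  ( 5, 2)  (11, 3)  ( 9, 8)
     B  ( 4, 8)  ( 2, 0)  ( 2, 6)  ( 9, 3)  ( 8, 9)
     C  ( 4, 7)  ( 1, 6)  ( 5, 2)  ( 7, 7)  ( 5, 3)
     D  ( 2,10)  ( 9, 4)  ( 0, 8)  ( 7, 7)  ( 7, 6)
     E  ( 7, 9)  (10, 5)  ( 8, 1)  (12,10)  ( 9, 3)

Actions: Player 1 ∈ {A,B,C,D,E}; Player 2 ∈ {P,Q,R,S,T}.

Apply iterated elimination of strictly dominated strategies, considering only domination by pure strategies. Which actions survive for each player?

P1 drop B (A beats it: P:8>4 Q:8>2 R:5>2 S:11>9 T:9>8)
P1 drop C (E beats it: P:7>4 Q:10>1 R:8>5 S:12>7 T:9>5)
P1 drop D (E beats it: P:7>2 Q:10>9 R:8>0 S:12>7 T:9>7)
P2 drop Q (P beats it: A:9>0 E:9>5)
P2 drop R (P beats it: A:9>2 E:9>1)
P2 drop T (P beats it: A:9>8 E:9>3)
P1→{A,E} P2→{P,S}

IESDS → P1:{A,E} P2:{P,S}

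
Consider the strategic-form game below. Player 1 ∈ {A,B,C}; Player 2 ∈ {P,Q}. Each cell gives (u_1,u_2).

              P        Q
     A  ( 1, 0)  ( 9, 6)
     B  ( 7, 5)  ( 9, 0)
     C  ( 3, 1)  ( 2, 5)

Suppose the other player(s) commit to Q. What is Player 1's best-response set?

BR_1 = {A,B}

u_1(A vs Q) = 9
u_1(B vs Q) = 9
u_1(C vs Q) = 2
max payoff 9 at {A,B}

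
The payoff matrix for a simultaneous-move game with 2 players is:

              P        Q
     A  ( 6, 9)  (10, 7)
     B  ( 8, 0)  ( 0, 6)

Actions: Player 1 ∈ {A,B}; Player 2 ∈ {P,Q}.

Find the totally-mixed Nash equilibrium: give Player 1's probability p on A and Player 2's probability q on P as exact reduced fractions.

(p,q) = (3/4, 5/6)

P1 indiff ⇒ q·6+(1-q)·10 = q·8+(1-q)·0 ⇒ q(-2) = (1-q)(-10) ⇒ q = 5/6
P2 indiff ⇒ p·9+(1-p)·0 = p·7+(1-p)·6 ⇒ p(2) = (1-p)(6) ⇒ p = 3/4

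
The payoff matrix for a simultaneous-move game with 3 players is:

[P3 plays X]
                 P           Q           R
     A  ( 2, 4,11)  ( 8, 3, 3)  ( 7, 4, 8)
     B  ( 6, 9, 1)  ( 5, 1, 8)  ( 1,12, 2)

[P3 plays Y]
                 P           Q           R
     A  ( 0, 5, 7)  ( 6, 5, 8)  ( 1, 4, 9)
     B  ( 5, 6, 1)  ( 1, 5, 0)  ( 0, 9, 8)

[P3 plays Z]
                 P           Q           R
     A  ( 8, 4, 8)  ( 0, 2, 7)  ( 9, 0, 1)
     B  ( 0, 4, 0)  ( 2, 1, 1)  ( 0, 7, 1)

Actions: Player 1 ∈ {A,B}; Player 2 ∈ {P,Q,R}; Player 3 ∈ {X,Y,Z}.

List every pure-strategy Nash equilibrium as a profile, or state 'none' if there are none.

(A,P,X): not NE [P1→B gives 6>2]
(A,P,Y): not NE [P1→B gives 5>0; P3→X gives 11>7]
(A,P,Z): not NE [P3→X gives 11>8]
(A,Q,X): not NE [P2→R gives 4>3; P3→Y gives 8>3]
(A,Q,Y): NE
(A,Q,Z): not NE [P1→B gives 2>0; P2→P gives 4>2; P3→Y gives 8>7]
(A,R,X): not NE [P3→Y gives 9>8]
(A,R,Y): not NE [P2→Q gives 5>4]
(A,R,Z): not NE [P2→P gives 4>0; P3→Y gives 9>1]
(B,P,X): not NE [P2→R gives 12>9]
(B,P,Y): not NE [P2→R gives 9>6]
(B,P,Z): not NE [P1→A gives 8>0; P2→R gives 7>4; P3→Y gives 1>0]
(B,Q,X): not NE [P1→A gives 8>5; P2→R gives 12>1]
(B,Q,Y): not NE [P1→A gives 6>1; P2→R gives 9>5; P3→X gives 8>0]
(B,Q,Z): not NE [P2→R gives 7>1; P3→X gives 8>1]
(B,R,X): not NE [P1→A gives 7>1; P3→Y gives 8>2]
(B,R,Y): not NE [P1→A gives 1>0]
(B,R,Z): not NE [P1→A gives 9>0; P3→Y gives 8>1]

NE set: (A,Q,Y)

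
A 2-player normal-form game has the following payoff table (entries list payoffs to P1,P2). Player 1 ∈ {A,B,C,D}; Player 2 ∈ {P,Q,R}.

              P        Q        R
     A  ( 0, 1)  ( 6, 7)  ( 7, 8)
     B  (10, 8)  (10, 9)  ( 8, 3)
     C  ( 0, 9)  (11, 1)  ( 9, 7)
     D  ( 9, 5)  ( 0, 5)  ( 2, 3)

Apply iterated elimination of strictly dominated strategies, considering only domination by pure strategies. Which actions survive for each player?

P1 drop A (B beats it: P:10>0 Q:10>6 R:8>7)
P1 drop D (B beats it: P:10>9 Q:10>0 R:8>2)
P2 drop R (P beats it: B:8>3 C:9>7)
P1→{B,C} P2→{P,Q}

Survivors P1:{B,C} P2:{P,Q}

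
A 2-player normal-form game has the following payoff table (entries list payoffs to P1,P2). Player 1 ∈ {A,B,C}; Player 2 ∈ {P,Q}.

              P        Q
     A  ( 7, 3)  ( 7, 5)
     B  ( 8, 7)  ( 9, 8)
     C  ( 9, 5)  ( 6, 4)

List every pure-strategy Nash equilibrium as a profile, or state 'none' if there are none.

(A,P): not NE [P1→C gives 9>7; P2→Q gives 5>3]
(A,Q): not NE [P1→B gives 9>7]
(B,P): not NE [P1→C gives 9>8; P2→Q gives 8>7]
(B,Q): NE
(C,P): NE
(C,Q): not NE [P1→B gives 9>6; P2→P gives 5>4]

Nash profiles: (B,Q), (C,P)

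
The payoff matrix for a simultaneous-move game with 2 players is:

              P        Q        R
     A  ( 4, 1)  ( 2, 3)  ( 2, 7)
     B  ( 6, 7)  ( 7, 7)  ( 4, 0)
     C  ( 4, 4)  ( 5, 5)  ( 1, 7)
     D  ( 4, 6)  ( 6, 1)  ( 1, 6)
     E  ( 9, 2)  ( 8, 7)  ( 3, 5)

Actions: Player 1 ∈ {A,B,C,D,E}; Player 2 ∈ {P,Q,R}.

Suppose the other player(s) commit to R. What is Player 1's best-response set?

u_1(A vs R) = 2
u_1(B vs R) = 4
u_1(C vs R) = 1
u_1(D vs R) = 1
u_1(E vs R) = 3
max payoff 4 at {B}

P1 best: {B}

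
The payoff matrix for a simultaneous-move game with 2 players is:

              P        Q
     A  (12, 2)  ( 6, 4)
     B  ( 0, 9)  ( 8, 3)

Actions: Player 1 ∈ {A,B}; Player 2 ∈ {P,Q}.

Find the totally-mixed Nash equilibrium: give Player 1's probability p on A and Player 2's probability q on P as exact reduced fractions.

p=3/4, q=1/7

P1 indiff ⇒ q·12+(1-q)·6 = q·0+(1-q)·8 ⇒ q(12) = (1-q)(2) ⇒ q = 1/7
P2 indiff ⇒ p·2+(1-p)·9 = p·4+(1-p)·3 ⇒ p(-2) = (1-p)(-6) ⇒ p = 3/4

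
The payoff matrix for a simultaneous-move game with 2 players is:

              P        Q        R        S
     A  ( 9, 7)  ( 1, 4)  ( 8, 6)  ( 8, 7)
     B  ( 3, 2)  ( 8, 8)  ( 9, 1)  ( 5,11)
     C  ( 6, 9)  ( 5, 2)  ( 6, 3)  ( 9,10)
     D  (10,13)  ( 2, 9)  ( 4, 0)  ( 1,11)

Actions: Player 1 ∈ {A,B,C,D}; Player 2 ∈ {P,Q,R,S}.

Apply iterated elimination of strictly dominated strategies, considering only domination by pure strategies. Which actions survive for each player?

Survivors P1:{A,C,D} P2:{P,S}

P2 drop Q (S beats it: A:7>4 B:11>8 C:10>2 D:11>9)
P2 drop R (P beats it: A:7>6 B:2>1 C:9>3 D:13>0)
P1 drop B (A beats it: P:9>3 S:8>5)
P1→{A,C,D} P2→{P,S}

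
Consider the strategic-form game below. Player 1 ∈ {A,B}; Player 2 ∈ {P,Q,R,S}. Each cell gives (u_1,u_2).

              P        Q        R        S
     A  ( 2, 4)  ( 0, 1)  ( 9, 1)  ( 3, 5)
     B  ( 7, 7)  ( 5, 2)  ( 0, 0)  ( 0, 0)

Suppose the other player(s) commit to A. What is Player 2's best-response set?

BR_2 = {S}

u_2(P vs A) = 4
u_2(Q vs A) = 1
u_2(R vs A) = 1
u_2(S vs A) = 5
max payoff 5 at {S}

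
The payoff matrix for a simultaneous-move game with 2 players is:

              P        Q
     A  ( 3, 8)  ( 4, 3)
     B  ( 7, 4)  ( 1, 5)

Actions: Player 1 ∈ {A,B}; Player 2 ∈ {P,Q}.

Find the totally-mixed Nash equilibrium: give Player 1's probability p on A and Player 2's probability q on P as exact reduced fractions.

P1 indiff ⇒ q·3+(1-q)·4 = q·7+(1-q)·1 ⇒ q(-4) = (1-q)(-3) ⇒ q = 3/7
P2 indiff ⇒ p·8+(1-p)·4 = p·3+(1-p)·5 ⇒ p(5) = (1-p)(1) ⇒ p = 1/6

(p,q) = (1/6, 3/7)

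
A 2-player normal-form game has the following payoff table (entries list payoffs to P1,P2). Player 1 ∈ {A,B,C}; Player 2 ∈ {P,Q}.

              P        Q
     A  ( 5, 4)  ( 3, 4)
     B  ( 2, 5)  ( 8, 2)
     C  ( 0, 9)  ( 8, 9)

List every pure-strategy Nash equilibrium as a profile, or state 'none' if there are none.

(A,P): NE
(A,Q): not NE [P1→C gives 8>3]
(B,P): not NE [P1→A gives 5>2]
(B,Q): not NE [P2→P gives 5>2]
(C,P): not NE [P1→A gives 5>0]
(C,Q): NE

NE set: (A,P), (C,Q)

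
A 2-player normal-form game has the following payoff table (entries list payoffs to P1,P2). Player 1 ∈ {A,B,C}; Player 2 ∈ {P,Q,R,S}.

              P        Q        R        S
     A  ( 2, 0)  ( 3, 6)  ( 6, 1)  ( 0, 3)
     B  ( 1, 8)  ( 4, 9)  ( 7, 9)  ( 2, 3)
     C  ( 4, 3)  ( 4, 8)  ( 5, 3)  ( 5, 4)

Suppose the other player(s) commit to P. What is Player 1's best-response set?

u_1(A vs P) = 2
u_1(B vs P) = 1
u_1(C vs P) = 4
max payoff 4 at {C}

BR_1 = {C}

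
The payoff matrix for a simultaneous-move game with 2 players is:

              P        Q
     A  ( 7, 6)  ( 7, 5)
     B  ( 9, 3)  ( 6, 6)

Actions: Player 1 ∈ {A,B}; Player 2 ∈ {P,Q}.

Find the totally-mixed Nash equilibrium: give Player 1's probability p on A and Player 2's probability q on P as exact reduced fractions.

P1 indiff ⇒ q·7+(1-q)·7 = q·9+(1-q)·6 ⇒ q(-2) = (1-q)(-1) ⇒ q = 1/3
P2 indiff ⇒ p·6+(1-p)·3 = p·5+(1-p)·6 ⇒ p(1) = (1-p)(3) ⇒ p = 3/4

(p,q) = (3/4, 1/3)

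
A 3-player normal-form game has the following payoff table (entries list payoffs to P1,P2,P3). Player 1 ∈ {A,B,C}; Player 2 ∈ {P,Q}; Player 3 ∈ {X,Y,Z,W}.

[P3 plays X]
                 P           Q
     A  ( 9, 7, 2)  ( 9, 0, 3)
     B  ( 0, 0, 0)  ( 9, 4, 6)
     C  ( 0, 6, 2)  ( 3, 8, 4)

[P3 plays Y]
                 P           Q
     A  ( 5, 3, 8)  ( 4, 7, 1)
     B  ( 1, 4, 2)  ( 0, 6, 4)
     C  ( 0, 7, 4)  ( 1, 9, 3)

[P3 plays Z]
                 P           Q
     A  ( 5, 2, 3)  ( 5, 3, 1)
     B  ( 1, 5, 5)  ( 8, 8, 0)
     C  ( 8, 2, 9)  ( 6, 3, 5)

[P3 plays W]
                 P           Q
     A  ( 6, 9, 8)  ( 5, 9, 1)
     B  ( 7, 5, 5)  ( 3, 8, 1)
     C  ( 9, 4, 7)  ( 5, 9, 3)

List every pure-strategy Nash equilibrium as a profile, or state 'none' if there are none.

Nash profiles: (B,Q,X)

(A,P,X): not NE [P3→W gives 8>2]
(A,P,Y): not NE [P2→Q gives 7>3]
(A,P,Z): not NE [P1→C gives 8>5; P2→Q gives 3>2; P3→W gives 8>3]
(A,P,W): not NE [P1→C gives 9>6]
(A,Q,X): not NE [P2→P gives 7>0]
(A,Q,Y): not NE [P3→X gives 3>1]
(A,Q,Z): not NE [P1→B gives 8>5; P3→X gives 3>1]
(A,Q,W): not NE [P3→X gives 3>1]
(B,P,X): not NE [P1→A gives 9>0; P2→Q gives 4>0; P3→W gives 5>0]
(B,P,Y): not NE [P1→A gives 5>1; P2→Q gives 6>4; P3→W gives 5>2]
(B,P,Z): not NE [P1→C gives 8>1; P2→Q gives 8>5]
(B,P,W): not NE [P1→C gives 9>7; P2→Q gives 8>5]
(B,Q,X): NE
(B,Q,Y): not NE [P1→A gives 4>0; P3→X gives 6>4]
(B,Q,Z): not NE [P3→X gives 6>0]
(B,Q,W): not NE [P1→C gives 5>3; P3→X gives 6>1]
(C,P,X): not NE [P1→A gives 9>0; P2→Q gives 8>6; P3→Z gives 9>2]
(C,P,Y): not NE [P1→A gives 5>0; P2→Q gives 9>7; P3→Z gives 9>4]
(C,P,Z): not NE [P2→Q gives 3>2]
(C,P,W): not NE [P2→Q gives 9>4; P3→Z gives 9>7]
(C,Q,X): not NE [P1→B gives 9>3; P3→Z gives 5>4]
(C,Q,Y): not NE [P1→A gives 4>1; P3→Z gives 5>3]
(C,Q,Z): not NE [P1→B gives 8>6]
(C,Q,W): not NE [P3→Z gives 5>3]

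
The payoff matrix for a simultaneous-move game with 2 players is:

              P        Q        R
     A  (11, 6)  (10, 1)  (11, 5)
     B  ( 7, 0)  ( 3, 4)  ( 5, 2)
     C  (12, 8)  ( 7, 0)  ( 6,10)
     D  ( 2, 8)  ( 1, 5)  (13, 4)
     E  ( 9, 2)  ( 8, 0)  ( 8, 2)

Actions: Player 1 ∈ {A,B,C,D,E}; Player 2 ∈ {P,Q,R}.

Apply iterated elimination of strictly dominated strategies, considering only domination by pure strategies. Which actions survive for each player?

P1 drop B (A beats it: P:11>7 Q:10>3 R:11>5)
P1 drop E (A beats it: P:11>9 Q:10>8 R:11>8)
P2 drop Q (P beats it: A:6>1 C:8>0 D:8>5)
P1→{A,C,D} P2→{P,R}

Survivors P1:{A,C,D} P2:{P,R}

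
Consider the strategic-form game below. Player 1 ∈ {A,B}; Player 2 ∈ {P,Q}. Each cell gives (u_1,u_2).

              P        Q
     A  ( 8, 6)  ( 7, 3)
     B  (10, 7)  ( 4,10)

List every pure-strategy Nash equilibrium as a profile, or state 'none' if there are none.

Equilibria: none

(A,P): not NE [P1→B gives 10>8]
(A,Q): not NE [P2→P gives 6>3]
(B,P): not NE [P2→Q gives 10>7]
(B,Q): not NE [P1→A gives 7>4]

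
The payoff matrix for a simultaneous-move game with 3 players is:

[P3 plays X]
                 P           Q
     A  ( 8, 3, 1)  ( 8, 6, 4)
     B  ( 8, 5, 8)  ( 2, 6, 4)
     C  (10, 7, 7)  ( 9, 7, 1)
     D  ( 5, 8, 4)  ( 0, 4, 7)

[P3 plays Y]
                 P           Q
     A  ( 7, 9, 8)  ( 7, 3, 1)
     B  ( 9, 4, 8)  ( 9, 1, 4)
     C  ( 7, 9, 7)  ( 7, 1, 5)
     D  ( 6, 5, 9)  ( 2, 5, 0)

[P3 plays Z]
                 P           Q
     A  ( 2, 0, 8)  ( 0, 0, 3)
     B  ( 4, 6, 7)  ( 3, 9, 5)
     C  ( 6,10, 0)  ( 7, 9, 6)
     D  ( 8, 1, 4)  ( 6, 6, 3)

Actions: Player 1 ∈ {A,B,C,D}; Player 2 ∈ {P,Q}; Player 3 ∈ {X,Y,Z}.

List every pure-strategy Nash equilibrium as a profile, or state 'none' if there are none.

(A,P,X): not NE [P1→C gives 10>8; P2→Q gives 6>3; P3→Z gives 8>1]
(A,P,Y): not NE [P1→B gives 9>7]
(A,P,Z): not NE [P1→D gives 8>2]
(A,Q,X): not NE [P1→C gives 9>8]
(A,Q,Y): not NE [P1→B gives 9>7; P2→P gives 9>3; P3→X gives 4>1]
(A,Q,Z): not NE [P1→C gives 7>0; P3→X gives 4>3]
(B,P,X): not NE [P1→C gives 10>8; P2→Q gives 6>5]
(B,P,Y): NE
(B,P,Z): not NE [P1→D gives 8>4; P2→Q gives 9>6; P3→Y gives 8>7]
(B,Q,X): not NE [P1→C gives 9>2; P3→Z gives 5>4]
(B,Q,Y): not NE [P2→P gives 4>1; P3→Z gives 5>4]
(B,Q,Z): not NE [P1→C gives 7>3]
(C,P,X): NE
(C,P,Y): not NE [P1→B gives 9>7]
(C,P,Z): not NE [P1→D gives 8>6; P3→Y gives 7>0]
(C,Q,X): not NE [P3→Z gives 6>1]
(C,Q,Y): not NE [P1→B gives 9>7; P2→P gives 9>1; P3→Z gives 6>5]
(C,Q,Z): not NE [P2→P gives 10>9]
(D,P,X): not NE [P1→C gives 10>5; P3→Y gives 9>4]
(D,P,Y): not NE [P1→B gives 9>6]
(D,P,Z): not NE [P2→Q gives 6>1; P3→Y gives 9>4]
(D,Q,X): not NE [P1→C gives 9>0; P2→P gives 8>4]
(D,Q,Y): not NE [P1→B gives 9>2; P3→X gives 7>0]
(D,Q,Z): not NE [P1→C gives 7>6; P3→X gives 7>3]

Nash profiles: (B,P,Y), (C,P,X)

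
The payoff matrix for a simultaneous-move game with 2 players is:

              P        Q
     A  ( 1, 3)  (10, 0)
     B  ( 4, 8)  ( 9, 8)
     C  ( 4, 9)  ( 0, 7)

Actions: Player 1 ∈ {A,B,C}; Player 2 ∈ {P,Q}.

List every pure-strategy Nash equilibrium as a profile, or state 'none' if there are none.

(A,P): not NE [P1→C gives 4>1]
(A,Q): not NE [P2→P gives 3>0]
(B,P): NE
(B,Q): not NE [P1→A gives 10>9]
(C,P): NE
(C,Q): not NE [P1→A gives 10>0; P2→P gives 9>7]

Nash profiles: (B,P), (C,P)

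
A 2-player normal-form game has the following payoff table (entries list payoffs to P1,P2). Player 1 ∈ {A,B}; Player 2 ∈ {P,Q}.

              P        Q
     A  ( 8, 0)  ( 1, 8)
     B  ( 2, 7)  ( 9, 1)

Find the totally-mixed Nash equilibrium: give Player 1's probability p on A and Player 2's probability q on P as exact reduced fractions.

P1 indiff ⇒ q·8+(1-q)·1 = q·2+(1-q)·9 ⇒ q(6) = (1-q)(8) ⇒ q = 4/7
P2 indiff ⇒ p·0+(1-p)·7 = p·8+(1-p)·1 ⇒ p(-8) = (1-p)(-6) ⇒ p = 3/7

p=3/7, q=4/7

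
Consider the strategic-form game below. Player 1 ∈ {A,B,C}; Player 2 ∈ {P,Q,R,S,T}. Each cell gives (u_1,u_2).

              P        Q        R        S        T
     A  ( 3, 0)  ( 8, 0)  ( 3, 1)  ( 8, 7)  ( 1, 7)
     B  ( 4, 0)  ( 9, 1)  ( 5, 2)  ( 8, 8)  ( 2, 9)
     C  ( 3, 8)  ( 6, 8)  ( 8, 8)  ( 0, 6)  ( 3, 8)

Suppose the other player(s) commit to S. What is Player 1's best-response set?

P1 best: {A,B}

u_1(A vs S) = 8
u_1(B vs S) = 8
u_1(C vs S) = 0
max payoff 8 at {A,B}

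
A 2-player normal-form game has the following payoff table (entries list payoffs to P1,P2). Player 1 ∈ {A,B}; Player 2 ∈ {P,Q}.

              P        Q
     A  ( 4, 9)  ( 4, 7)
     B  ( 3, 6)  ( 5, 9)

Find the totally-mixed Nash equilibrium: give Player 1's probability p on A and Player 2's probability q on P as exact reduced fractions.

(p,q) = (3/5, 1/2)

P1 indiff ⇒ q·4+(1-q)·4 = q·3+(1-q)·5 ⇒ q(1) = (1-q)(1) ⇒ q = 1/2
P2 indiff ⇒ p·9+(1-p)·6 = p·7+(1-p)·9 ⇒ p(2) = (1-p)(3) ⇒ p = 3/5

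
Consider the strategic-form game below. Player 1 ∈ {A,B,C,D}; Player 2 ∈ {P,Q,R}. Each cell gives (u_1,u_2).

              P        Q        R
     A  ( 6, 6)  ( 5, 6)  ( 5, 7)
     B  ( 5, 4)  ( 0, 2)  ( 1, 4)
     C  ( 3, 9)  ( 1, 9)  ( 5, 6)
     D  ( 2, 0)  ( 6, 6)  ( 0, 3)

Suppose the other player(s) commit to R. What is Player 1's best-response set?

BR_1 = {A,C}

u_1(A vs R) = 5
u_1(B vs R) = 1
u_1(C vs R) = 5
u_1(D vs R) = 0
max payoff 5 at {A,C}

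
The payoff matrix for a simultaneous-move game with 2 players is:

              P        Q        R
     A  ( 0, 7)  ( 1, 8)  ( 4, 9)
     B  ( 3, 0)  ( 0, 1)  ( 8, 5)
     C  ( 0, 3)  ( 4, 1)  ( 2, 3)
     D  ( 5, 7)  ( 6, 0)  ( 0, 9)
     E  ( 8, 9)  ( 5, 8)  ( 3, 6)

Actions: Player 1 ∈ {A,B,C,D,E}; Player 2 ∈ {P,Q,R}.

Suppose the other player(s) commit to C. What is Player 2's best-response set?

u_2(P vs C) = 3
u_2(Q vs C) = 1
u_2(R vs C) = 3
max payoff 3 at {P,R}

BR_2 = {P,R}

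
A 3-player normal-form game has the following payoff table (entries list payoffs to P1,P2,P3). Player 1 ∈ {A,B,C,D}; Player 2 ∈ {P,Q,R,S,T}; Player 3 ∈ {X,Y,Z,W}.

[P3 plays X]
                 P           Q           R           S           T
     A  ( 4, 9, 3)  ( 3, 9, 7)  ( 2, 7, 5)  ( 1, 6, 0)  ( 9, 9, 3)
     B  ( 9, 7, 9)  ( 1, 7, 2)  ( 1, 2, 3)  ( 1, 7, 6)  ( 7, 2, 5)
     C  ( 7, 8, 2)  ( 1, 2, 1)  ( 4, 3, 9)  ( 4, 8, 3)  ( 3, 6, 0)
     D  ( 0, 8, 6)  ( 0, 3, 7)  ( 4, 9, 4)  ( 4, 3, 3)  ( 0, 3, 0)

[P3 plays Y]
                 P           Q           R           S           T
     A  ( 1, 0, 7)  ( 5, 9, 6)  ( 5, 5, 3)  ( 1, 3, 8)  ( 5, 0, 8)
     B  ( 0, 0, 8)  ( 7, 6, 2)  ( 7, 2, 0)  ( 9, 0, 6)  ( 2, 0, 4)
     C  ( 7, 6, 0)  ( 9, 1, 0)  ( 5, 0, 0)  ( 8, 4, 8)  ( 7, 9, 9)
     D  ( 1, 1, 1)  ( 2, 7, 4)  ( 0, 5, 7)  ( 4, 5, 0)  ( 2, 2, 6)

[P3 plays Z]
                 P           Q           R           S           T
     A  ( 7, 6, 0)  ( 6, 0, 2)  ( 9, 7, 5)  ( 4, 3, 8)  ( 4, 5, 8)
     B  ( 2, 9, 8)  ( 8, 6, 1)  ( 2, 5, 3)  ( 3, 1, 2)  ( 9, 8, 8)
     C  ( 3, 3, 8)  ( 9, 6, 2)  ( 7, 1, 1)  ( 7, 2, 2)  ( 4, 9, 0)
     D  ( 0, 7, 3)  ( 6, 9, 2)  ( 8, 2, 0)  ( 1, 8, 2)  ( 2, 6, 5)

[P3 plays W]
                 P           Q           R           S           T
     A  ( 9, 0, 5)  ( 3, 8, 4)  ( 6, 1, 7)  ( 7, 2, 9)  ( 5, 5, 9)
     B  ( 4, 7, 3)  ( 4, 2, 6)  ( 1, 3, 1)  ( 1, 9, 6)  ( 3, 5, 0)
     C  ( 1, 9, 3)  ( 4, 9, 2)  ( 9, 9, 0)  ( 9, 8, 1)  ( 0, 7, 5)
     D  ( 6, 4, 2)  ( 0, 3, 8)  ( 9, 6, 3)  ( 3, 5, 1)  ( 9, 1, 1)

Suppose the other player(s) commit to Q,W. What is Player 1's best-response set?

u_1(A vs Q,W) = 3
u_1(B vs Q,W) = 4
u_1(C vs Q,W) = 4
u_1(D vs Q,W) = 0
max payoff 4 at {B,C}

argmax u_1 = {B,C}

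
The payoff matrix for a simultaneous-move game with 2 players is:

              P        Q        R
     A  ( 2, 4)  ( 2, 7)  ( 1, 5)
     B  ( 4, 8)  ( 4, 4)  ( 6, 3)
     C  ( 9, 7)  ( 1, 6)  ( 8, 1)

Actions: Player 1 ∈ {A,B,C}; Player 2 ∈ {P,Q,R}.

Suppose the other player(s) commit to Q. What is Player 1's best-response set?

u_1(A vs Q) = 2
u_1(B vs Q) = 4
u_1(C vs Q) = 1
max payoff 4 at {B}

argmax u_1 = {B}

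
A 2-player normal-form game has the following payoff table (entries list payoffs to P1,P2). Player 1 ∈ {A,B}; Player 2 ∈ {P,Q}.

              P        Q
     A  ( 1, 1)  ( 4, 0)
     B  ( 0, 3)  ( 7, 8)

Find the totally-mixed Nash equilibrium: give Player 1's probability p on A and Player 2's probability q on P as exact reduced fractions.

P1 indiff ⇒ q·1+(1-q)·4 = q·0+(1-q)·7 ⇒ q(1) = (1-q)(3) ⇒ q = 3/4
P2 indiff ⇒ p·1+(1-p)·3 = p·0+(1-p)·8 ⇒ p(1) = (1-p)(5) ⇒ p = 5/6

P1 mixes 5/6 on A; P2 mixes 3/4 on P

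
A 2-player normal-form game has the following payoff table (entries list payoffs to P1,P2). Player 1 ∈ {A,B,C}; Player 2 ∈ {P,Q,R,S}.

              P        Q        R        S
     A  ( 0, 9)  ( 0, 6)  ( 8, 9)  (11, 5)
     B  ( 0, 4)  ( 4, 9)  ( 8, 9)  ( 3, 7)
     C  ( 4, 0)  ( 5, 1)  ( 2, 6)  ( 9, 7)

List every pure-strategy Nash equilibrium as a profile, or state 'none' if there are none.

PSNE = {(A,R), (B,R)}

(A,P): not NE [P1→C gives 4>0]
(A,Q): not NE [P1→C gives 5>0; P2→R gives 9>6]
(A,R): NE
(A,S): not NE [P2→R gives 9>5]
(B,P): not NE [P1→C gives 4>0; P2→R gives 9>4]
(B,Q): not NE [P1→C gives 5>4]
(B,R): NE
(B,S): not NE [P1→A gives 11>3; P2→R gives 9>7]
(C,P): not NE [P2→S gives 7>0]
(C,Q): not NE [P2→S gives 7>1]
(C,R): not NE [P1→B gives 8>2; P2→S gives 7>6]
(C,S): not NE [P1→A gives 11>9]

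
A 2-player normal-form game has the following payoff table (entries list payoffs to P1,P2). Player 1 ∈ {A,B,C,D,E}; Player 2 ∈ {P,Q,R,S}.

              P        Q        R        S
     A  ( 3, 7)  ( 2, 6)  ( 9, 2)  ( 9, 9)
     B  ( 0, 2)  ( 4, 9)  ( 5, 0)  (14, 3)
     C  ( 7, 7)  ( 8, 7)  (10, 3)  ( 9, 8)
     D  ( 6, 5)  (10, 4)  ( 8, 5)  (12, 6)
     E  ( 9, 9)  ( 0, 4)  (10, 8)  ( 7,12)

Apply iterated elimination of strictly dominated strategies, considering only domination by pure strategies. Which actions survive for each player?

P2 drop P (S beats it: A:9>7 B:3>2 C:8>7 D:6>5 E:12>9)
P2 drop R (S beats it: A:9>2 B:3>0 C:8>3 D:6>5 E:12>8)
P1 drop A (B beats it: Q:4>2 S:14>9)
P1 drop C (D beats it: Q:10>8 S:12>9)
P1 drop E (B beats it: Q:4>0 S:14>7)
P1→{B,D} P2→{Q,S}

Survivors P1:{B,D} P2:{Q,S}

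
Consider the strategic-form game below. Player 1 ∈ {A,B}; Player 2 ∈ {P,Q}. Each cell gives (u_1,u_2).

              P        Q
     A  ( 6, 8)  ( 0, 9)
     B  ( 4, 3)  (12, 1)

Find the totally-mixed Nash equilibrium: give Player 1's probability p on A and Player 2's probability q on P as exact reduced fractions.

P1 indiff ⇒ q·6+(1-q)·0 = q·4+(1-q)·12 ⇒ q(2) = (1-q)(12) ⇒ q = 6/7
P2 indiff ⇒ p·8+(1-p)·3 = p·9+(1-p)·1 ⇒ p(-1) = (1-p)(-2) ⇒ p = 2/3

P1 mixes 2/3 on A; P2 mixes 6/7 on P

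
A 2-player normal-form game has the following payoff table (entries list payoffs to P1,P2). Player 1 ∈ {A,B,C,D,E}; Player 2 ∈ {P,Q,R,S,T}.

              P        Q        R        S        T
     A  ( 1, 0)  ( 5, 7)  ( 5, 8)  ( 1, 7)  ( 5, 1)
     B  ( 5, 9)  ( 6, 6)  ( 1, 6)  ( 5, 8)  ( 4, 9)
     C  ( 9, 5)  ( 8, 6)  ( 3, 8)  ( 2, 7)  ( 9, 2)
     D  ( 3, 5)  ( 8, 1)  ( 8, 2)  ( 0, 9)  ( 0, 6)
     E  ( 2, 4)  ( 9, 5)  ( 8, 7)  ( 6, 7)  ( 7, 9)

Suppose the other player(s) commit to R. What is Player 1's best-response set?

P1 best: {D,E}

u_1(A vs R) = 5
u_1(B vs R) = 1
u_1(C vs R) = 3
u_1(D vs R) = 8
u_1(E vs R) = 8
max payoff 8 at {D,E}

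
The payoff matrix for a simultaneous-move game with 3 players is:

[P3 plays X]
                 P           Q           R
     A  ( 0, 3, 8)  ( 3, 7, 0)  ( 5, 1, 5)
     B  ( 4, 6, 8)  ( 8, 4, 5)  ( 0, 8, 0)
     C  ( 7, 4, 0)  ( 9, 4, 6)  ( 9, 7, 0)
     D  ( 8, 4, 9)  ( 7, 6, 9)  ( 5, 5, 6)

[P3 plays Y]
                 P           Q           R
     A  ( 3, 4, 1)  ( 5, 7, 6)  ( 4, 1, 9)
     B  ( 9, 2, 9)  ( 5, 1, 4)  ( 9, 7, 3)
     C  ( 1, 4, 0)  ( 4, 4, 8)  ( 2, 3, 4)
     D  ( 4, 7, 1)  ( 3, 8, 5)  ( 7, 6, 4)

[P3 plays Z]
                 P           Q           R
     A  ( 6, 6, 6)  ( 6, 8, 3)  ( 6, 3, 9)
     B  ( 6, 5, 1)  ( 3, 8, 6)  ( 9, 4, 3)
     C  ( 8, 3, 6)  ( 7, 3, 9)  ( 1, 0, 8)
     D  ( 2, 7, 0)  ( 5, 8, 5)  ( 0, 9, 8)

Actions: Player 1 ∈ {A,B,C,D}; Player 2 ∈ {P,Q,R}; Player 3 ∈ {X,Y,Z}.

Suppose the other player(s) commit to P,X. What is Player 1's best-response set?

u_1(A vs P,X) = 0
u_1(B vs P,X) = 4
u_1(C vs P,X) = 7
u_1(D vs P,X) = 8
max payoff 8 at {D}

BR_1 = {D}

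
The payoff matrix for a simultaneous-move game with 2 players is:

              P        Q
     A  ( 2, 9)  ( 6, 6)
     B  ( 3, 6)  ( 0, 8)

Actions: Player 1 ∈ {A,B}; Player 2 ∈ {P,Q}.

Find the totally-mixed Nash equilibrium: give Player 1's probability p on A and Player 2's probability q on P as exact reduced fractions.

P1 indiff ⇒ q·2+(1-q)·6 = q·3+(1-q)·0 ⇒ q(-1) = (1-q)(-6) ⇒ q = 6/7
P2 indiff ⇒ p·9+(1-p)·6 = p·6+(1-p)·8 ⇒ p(3) = (1-p)(2) ⇒ p = 2/5

(p,q) = (2/5, 6/7)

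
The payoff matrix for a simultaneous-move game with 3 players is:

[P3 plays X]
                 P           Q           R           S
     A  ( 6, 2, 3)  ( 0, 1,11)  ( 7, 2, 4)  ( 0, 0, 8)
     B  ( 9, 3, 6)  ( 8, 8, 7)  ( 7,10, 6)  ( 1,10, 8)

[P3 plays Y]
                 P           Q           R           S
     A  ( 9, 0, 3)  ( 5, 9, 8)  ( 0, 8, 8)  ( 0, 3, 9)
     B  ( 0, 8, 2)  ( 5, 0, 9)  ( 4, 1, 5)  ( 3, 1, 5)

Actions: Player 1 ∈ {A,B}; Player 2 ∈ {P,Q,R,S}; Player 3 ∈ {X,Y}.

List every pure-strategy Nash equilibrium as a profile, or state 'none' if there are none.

NE set: (B,R,X), (B,S,X)

(A,P,X): not NE [P1→B gives 9>6]
(A,P,Y): not NE [P2→Q gives 9>0]
(A,Q,X): not NE [P1→B gives 8>0; P2→R gives 2>1]
(A,Q,Y): not NE [P3→X gives 11>8]
(A,R,X): not NE [P3→Y gives 8>4]
(A,R,Y): not NE [P1→B gives 4>0; P2→Q gives 9>8]
(A,S,X): not NE [P1→B gives 1>0; P2→R gives 2>0; P3→Y gives 9>8]
(A,S,Y): not NE [P1→B gives 3>0; P2→Q gives 9>3]
(B,P,X): not NE [P2→S gives 10>3]
(B,P,Y): not NE [P1→A gives 9>0; P3→X gives 6>2]
(B,Q,X): not NE [P2→S gives 10>8; P3→Y gives 9>7]
(B,Q,Y): not NE [P2→P gives 8>0]
(B,R,X): NE
(B,R,Y): not NE [P2→P gives 8>1; P3→X gives 6>5]
(B,S,X): NE
(B,S,Y): not NE [P2→P gives 8>1; P3→X gives 8>5]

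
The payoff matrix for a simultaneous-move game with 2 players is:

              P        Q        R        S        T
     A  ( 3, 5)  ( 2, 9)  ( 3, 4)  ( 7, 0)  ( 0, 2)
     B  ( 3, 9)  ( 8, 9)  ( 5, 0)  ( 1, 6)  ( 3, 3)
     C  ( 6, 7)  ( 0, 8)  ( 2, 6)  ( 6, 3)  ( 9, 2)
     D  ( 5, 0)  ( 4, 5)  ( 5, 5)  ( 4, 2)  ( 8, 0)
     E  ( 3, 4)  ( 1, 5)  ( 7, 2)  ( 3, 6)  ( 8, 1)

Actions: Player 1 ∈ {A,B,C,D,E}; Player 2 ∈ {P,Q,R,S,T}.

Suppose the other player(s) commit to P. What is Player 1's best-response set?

P1 best: {C}

u_1(A vs P) = 3
u_1(B vs P) = 3
u_1(C vs P) = 6
u_1(D vs P) = 5
u_1(E vs P) = 3
max payoff 6 at {C}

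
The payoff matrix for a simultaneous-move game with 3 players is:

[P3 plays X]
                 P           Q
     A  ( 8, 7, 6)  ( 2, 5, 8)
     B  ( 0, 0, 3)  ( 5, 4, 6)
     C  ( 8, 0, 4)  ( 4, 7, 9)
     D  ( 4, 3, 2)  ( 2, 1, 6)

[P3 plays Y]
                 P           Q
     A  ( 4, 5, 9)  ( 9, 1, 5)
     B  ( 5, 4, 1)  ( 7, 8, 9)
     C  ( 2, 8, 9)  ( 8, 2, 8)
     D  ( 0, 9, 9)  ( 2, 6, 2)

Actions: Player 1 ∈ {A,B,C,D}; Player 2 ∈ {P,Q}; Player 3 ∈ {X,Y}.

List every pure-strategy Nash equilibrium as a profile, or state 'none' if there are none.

(A,P,X): not NE [P3→Y gives 9>6]
(A,P,Y): not NE [P1→B gives 5>4]
(A,Q,X): not NE [P1→B gives 5>2; P2→P gives 7>5]
(A,Q,Y): not NE [P2→P gives 5>1; P3→X gives 8>5]
(B,P,X): not NE [P1→C gives 8>0; P2→Q gives 4>0]
(B,P,Y): not NE [P2→Q gives 8>4; P3→X gives 3>1]
(B,Q,X): not NE [P3→Y gives 9>6]
(B,Q,Y): not NE [P1→A gives 9>7]
(C,P,X): not NE [P2→Q gives 7>0; P3→Y gives 9>4]
(C,P,Y): not NE [P1→B gives 5>2]
(C,Q,X): not NE [P1→B gives 5>4]
(C,Q,Y): not NE [P1→A gives 9>8; P2→P gives 8>2; P3→X gives 9>8]
(D,P,X): not NE [P1→C gives 8>4; P3→Y gives 9>2]
(D,P,Y): not NE [P1→B gives 5>0]
(D,Q,X): not NE [P1→B gives 5>2; P2→P gives 3>1]
(D,Q,Y): not NE [P1→A gives 9>2; P2→P gives 9>6; P3→X gives 6>2]

No pure NE.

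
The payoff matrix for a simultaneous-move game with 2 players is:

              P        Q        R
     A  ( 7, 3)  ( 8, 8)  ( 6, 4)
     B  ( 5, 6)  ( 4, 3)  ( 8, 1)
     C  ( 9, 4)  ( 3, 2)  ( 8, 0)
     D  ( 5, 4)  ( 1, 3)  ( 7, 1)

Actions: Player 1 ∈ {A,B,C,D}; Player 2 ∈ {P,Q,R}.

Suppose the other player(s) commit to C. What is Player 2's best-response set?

BR_2 = {P}

u_2(P vs C) = 4
u_2(Q vs C) = 2
u_2(R vs C) = 0
max payoff 4 at {P}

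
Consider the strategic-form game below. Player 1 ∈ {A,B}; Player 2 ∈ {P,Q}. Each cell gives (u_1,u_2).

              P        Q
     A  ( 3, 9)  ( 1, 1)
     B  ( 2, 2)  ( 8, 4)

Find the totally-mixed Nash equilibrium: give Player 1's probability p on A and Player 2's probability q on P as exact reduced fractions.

p=1/5, q=7/8

P1 indiff ⇒ q·3+(1-q)·1 = q·2+(1-q)·8 ⇒ q(1) = (1-q)(7) ⇒ q = 7/8
P2 indiff ⇒ p·9+(1-p)·2 = p·1+(1-p)·4 ⇒ p(8) = (1-p)(2) ⇒ p = 1/5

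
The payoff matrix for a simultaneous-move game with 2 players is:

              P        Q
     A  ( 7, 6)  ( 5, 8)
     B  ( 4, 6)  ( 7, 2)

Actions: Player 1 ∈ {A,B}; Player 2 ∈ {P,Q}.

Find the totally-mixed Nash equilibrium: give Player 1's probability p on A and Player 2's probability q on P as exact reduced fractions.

P1 mixes 2/3 on A; P2 mixes 2/5 on P

P1 indiff ⇒ q·7+(1-q)·5 = q·4+(1-q)·7 ⇒ q(3) = (1-q)(2) ⇒ q = 2/5
P2 indiff ⇒ p·6+(1-p)·6 = p·8+(1-p)·2 ⇒ p(-2) = (1-p)(-4) ⇒ p = 2/3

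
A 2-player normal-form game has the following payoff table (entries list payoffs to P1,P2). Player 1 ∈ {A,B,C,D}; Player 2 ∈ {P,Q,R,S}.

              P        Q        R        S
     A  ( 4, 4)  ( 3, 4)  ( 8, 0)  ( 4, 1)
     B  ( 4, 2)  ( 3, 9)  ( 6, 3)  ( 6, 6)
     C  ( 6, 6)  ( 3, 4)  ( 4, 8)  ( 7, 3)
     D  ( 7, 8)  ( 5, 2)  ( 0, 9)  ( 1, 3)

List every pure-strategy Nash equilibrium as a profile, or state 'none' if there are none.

(A,P): not NE [P1→D gives 7>4]
(A,Q): not NE [P1→D gives 5>3]
(A,R): not NE [P2→Q gives 4>0]
(A,S): not NE [P1→C gives 7>4; P2→Q gives 4>1]
(B,P): not NE [P1→D gives 7>4; P2→Q gives 9>2]
(B,Q): not NE [P1→D gives 5>3]
(B,R): not NE [P1→A gives 8>6; P2→Q gives 9>3]
(B,S): not NE [P1→C gives 7>6; P2→Q gives 9>6]
(C,P): not NE [P1→D gives 7>6; P2→R gives 8>6]
(C,Q): not NE [P1→D gives 5>3; P2→R gives 8>4]
(C,R): not NE [P1→A gives 8>4]
(C,S): not NE [P2→R gives 8>3]
(D,P): not NE [P2→R gives 9>8]
(D,Q): not NE [P2→R gives 9>2]
(D,R): not NE [P1→A gives 8>0]
(D,S): not NE [P1→C gives 7>1; P2→R gives 9>3]

PSNE: ∅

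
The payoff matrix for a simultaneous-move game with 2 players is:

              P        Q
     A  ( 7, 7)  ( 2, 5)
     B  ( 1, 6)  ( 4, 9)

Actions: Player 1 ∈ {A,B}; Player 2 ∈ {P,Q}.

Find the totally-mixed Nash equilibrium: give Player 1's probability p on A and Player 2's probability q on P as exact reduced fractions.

(p,q) = (3/5, 1/4)

P1 indiff ⇒ q·7+(1-q)·2 = q·1+(1-q)·4 ⇒ q(6) = (1-q)(2) ⇒ q = 1/4
P2 indiff ⇒ p·7+(1-p)·6 = p·5+(1-p)·9 ⇒ p(2) = (1-p)(3) ⇒ p = 3/5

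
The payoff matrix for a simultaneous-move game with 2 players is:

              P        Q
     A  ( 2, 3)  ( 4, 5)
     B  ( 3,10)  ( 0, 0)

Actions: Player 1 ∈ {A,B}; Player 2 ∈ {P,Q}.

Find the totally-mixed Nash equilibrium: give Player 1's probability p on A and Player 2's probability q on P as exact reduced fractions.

P1 indiff ⇒ q·2+(1-q)·4 = q·3+(1-q)·0 ⇒ q(-1) = (1-q)(-4) ⇒ q = 4/5
P2 indiff ⇒ p·3+(1-p)·10 = p·5+(1-p)·0 ⇒ p(-2) = (1-p)(-10) ⇒ p = 5/6

(p,q) = (5/6, 4/5)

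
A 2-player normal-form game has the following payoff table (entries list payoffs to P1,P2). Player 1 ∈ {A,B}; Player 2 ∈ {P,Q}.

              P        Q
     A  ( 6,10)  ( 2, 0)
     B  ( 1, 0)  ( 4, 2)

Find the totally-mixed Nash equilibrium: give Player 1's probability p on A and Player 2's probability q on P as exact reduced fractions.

P1 indiff ⇒ q·6+(1-q)·2 = q·1+(1-q)·4 ⇒ q(5) = (1-q)(2) ⇒ q = 2/7
P2 indiff ⇒ p·10+(1-p)·0 = p·0+(1-p)·2 ⇒ p(10) = (1-p)(2) ⇒ p = 1/6

p=1/6, q=2/7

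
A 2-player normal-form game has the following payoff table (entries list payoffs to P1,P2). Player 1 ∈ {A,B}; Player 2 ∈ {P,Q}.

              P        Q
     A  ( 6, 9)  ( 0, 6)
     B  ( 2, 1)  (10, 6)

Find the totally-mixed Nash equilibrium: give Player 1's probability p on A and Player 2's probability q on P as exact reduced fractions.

P1 indiff ⇒ q·6+(1-q)·0 = q·2+(1-q)·10 ⇒ q(4) = (1-q)(10) ⇒ q = 5/7
P2 indiff ⇒ p·9+(1-p)·1 = p·6+(1-p)·6 ⇒ p(3) = (1-p)(5) ⇒ p = 5/8

(p,q) = (5/8, 5/7)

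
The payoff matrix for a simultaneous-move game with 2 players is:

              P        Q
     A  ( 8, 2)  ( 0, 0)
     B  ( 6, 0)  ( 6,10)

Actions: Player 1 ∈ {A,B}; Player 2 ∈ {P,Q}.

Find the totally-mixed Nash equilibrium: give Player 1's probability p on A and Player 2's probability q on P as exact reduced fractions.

(p,q) = (5/6, 3/4)

P1 indiff ⇒ q·8+(1-q)·0 = q·6+(1-q)·6 ⇒ q(2) = (1-q)(6) ⇒ q = 3/4
P2 indiff ⇒ p·2+(1-p)·0 = p·0+(1-p)·10 ⇒ p(2) = (1-p)(10) ⇒ p = 5/6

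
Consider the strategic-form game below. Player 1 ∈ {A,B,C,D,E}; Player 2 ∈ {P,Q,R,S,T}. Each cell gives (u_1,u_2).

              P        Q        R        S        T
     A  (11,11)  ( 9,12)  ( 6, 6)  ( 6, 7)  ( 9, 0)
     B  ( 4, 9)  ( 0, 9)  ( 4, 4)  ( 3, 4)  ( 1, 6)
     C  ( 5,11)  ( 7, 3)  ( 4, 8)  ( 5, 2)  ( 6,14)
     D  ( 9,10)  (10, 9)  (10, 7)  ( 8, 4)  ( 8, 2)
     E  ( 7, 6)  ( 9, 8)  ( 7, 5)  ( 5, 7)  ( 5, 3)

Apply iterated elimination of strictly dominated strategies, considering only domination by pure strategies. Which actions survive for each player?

IESDS → P1:{A,D} P2:{P,Q}

P1 drop B (A beats it: P:11>4 Q:9>0 R:6>4 S:6>3 T:9>1)
P1 drop C (A beats it: P:11>5 Q:9>7 R:6>4 S:6>5 T:9>6)
P1 drop E (D beats it: P:9>7 Q:10>9 R:10>7 S:8>5 T:8>5)
P2 drop R (P beats it: A:11>6 D:10>7)
P2 drop S (P beats it: A:11>7 D:10>4)
P2 drop T (P beats it: A:11>0 D:10>2)
P1→{A,D} P2→{P,Q}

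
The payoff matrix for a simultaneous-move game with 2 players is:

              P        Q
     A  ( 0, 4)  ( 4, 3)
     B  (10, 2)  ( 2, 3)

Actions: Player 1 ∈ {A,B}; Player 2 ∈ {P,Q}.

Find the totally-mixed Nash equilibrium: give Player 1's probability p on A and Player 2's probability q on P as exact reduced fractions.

p=1/2, q=1/6

P1 indiff ⇒ q·0+(1-q)·4 = q·10+(1-q)·2 ⇒ q(-10) = (1-q)(-2) ⇒ q = 1/6
P2 indiff ⇒ p·4+(1-p)·2 = p·3+(1-p)·3 ⇒ p(1) = (1-p)(1) ⇒ p = 1/2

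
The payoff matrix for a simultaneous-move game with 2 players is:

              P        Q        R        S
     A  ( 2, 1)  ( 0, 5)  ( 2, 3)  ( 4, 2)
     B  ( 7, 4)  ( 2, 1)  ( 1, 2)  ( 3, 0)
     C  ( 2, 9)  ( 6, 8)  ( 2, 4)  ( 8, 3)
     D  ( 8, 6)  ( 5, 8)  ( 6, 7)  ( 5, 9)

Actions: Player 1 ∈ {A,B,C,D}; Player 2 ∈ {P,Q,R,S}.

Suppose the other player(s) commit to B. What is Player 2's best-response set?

u_2(P vs B) = 4
u_2(Q vs B) = 1
u_2(R vs B) = 2
u_2(S vs B) = 0
max payoff 4 at {P}

BR_2 = {P}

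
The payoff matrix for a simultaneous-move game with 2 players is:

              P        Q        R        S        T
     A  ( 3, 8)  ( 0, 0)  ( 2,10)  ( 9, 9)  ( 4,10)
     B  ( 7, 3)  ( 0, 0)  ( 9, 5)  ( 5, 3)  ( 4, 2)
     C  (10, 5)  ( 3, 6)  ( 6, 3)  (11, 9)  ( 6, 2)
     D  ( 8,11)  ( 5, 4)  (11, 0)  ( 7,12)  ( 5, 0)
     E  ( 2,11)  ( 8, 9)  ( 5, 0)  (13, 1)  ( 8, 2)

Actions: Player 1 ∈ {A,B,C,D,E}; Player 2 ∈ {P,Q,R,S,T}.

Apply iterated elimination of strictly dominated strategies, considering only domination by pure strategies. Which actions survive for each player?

IESDS → P1:{C,D,E} P2:{P,Q,S}

P1 drop A (C beats it: P:10>3 Q:3>0 R:6>2 S:11>9 T:6>4)
P1 drop B (D beats it: P:8>7 Q:5>0 R:11>9 S:7>5 T:5>4)
P2 drop R (P beats it: C:5>3 D:11>0 E:11>0)
P2 drop T (P beats it: C:5>2 D:11>0 E:11>2)
P1→{C,D,E} P2→{P,Q,S}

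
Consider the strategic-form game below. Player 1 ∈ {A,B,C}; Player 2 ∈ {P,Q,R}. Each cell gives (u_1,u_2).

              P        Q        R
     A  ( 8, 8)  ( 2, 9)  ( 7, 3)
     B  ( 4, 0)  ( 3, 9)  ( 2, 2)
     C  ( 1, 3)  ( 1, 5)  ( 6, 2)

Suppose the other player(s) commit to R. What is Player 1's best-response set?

u_1(A vs R) = 7
u_1(B vs R) = 2
u_1(C vs R) = 6
max payoff 7 at {A}

P1 best: {A}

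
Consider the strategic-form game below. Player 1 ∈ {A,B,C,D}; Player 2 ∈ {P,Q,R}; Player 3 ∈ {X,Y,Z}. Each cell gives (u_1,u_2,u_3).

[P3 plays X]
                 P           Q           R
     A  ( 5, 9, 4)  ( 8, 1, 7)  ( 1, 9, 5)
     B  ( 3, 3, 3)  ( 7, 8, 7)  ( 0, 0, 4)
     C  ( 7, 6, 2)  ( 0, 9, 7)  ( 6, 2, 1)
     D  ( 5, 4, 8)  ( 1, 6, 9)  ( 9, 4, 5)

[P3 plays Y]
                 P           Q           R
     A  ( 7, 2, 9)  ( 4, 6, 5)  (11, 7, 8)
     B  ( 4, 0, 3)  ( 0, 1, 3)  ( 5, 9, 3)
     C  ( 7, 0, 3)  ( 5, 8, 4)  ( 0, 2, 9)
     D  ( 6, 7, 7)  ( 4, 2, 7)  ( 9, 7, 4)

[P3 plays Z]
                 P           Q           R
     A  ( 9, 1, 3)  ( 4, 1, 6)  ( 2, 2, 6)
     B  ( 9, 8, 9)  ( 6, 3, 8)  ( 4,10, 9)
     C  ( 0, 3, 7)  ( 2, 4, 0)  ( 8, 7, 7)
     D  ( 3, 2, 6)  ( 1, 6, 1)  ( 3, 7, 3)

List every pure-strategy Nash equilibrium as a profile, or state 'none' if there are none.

Nash profiles: (A,R,Y)

(A,P,X): not NE [P1→C gives 7>5; P3→Y gives 9>4]
(A,P,Y): not NE [P2→R gives 7>2]
(A,P,Z): not NE [P2→R gives 2>1; P3→Y gives 9>3]
(A,Q,X): not NE [P2→R gives 9>1]
(A,Q,Y): not NE [P1→C gives 5>4; P2→R gives 7>6; P3→X gives 7>5]
(A,Q,Z): not NE [P1→B gives 6>4; P2→R gives 2>1; P3→X gives 7>6]
(A,R,X): not NE [P1→D gives 9>1; P3→Y gives 8>5]
(A,R,Y): NE
(A,R,Z): not NE [P1→C gives 8>2; P3→Y gives 8>6]
(B,P,X): not NE [P1→C gives 7>3; P2→Q gives 8>3; P3→Z gives 9>3]
(B,P,Y): not NE [P1→C gives 7>4; P2→R gives 9>0; P3→Z gives 9>3]
(B,P,Z): not NE [P2→R gives 10>8]
(B,Q,X): not NE [P1→A gives 8>7; P3→Z gives 8>7]
(B,Q,Y): not NE [P1→C gives 5>0; P2→R gives 9>1; P3→Z gives 8>3]
(B,Q,Z): not NE [P2→R gives 10>3]
(B,R,X): not NE [P1→D gives 9>0; P2→Q gives 8>0; P3→Z gives 9>4]
(B,R,Y): not NE [P1→A gives 11>5; P3→Z gives 9>3]
(B,R,Z): not NE [P1→C gives 8>4]
(C,P,X): not NE [P2→Q gives 9>6; P3→Z gives 7>2]
(C,P,Y): not NE [P2→Q gives 8>0; P3→Z gives 7>3]
(C,P,Z): not NE [P1→B gives 9>0; P2→R gives 7>3]
(C,Q,X): not NE [P1→A gives 8>0]
(C,Q,Y): not NE [P3→X gives 7>4]
(C,Q,Z): not NE [P1→B gives 6>2; P2→R gives 7>4; P3→X gives 7>0]
(C,R,X): not NE [P1→D gives 9>6; P2→Q gives 9>2; P3→Y gives 9>1]
(C,R,Y): not NE [P1→A gives 11>0; P2→Q gives 8>2]
(C,R,Z): not NE [P3→Y gives 9>7]
(D,P,X): not NE [P1→C gives 7>5; P2→Q gives 6>4]
(D,P,Y): not NE [P1→C gives 7>6; P3→X gives 8>7]
(D,P,Z): not NE [P1→B gives 9>3; P2→R gives 7>2; P3→X gives 8>6]
(D,Q,X): not NE [P1→A gives 8>1]
(D,Q,Y): not NE [P1→C gives 5>4; P2→R gives 7>2; P3→X gives 9>7]
(D,Q,Z): not NE [P1→B gives 6>1; P2→R gives 7>6; P3→X gives 9>1]
(D,R,X): not NE [P2→Q gives 6>4]
(D,R,Y): not NE [P1→A gives 11>9; P3→X gives 5>4]
(D,R,Z): not NE [P1→C gives 8>3; P3→X gives 5>3]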